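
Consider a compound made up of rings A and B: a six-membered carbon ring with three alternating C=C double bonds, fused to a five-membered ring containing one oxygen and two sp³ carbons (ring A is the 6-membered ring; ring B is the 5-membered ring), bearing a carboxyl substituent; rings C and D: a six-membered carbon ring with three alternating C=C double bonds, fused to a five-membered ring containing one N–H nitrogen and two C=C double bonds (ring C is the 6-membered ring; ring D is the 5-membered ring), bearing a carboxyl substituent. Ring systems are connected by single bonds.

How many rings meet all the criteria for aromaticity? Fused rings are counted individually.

Ring A is fully conjugated (every ring atom contributes a p orbital); 3 ring double bonds give 6 π electrons. That satisfies 4n+2 with n=1, so ring A is aromatic (benzene ring).
Ring B has two sp³ carbons, so it is not fully conjugated — not aromatic (oxolane ring).
Rings C and D form a fused bicyclic system (with one N–H) with 9 sp² atoms and 10 π electrons from ring double bonds plus a heteroatom lone pair. 10 = 4(2)+2, so the system is aromatic and both rings count as aromatic (indole).
Aromatic: A, C, D. Total: 3.

3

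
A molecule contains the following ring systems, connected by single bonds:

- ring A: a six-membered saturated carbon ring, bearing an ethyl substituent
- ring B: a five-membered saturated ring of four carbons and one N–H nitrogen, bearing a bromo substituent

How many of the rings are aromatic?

Ring A has only sp³ atoms, so it is not fully conjugated — not aromatic (cyclohexane).
Ring B has only sp³ atoms, so it is not fully conjugated — not aromatic (pyrrolidine).
No ring is aromatic. Total: 0.

0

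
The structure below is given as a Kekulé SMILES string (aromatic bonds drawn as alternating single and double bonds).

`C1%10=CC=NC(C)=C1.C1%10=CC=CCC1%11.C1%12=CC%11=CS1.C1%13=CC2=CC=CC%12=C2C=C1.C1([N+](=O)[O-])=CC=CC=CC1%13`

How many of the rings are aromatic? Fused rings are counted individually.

4

The SMILES encodes a six-membered ring of five carbons and one nitrogen with three alternating double bonds; a six-membered carbon ring with two conjugated C=C double bonds and two sp³ carbons; a five-membered ring of four carbons and one sulfur, with two C=C double bonds; two fused six-membered carbon rings, each with three alternating C=C double bonds; a seven-membered carbon ring with three C=C double bonds and one sp³ carbon.
The 6-membered ring with one nitrogen has a continuous p-orbital overlap around the ring; 3 ring double bonds give 6 π electrons. That satisfies 4n+2 with n=1, so it is aromatic (pyridine).
The 6-membered ring has two sp³ carbons, so it is not fully conjugated — not aromatic (1,3-cyclohexadiene).
The 5-membered ring with one sulfur has a continuous p-orbital overlap around the ring; 2 ring double bonds (4 π electrons) plus a heteroatom lone pair (2) give 6 π electrons. Since 6 = 4n+2 (n=1), it is aromatic (thiophene).
The fused 6/6-membered bicyclic is a single π system with 10 sp² atoms and 10 π electrons from ring double bonds. 10 = 4(2)+2, so the system is aromatic and both rings count as aromatic (naphthalene).
The 7-membered ring has one sp³ carbon, so it is not fully conjugated — not aromatic (cycloheptatriene).
4 of the 6 rings are aromatic. Total: 4.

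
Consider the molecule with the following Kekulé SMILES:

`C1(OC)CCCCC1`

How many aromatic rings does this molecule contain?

0

The SMILES encodes a six-membered saturated carbon ring.
The 6-membered ring has only sp³ atoms, so it is not fully conjugated — not aromatic (cyclohexane).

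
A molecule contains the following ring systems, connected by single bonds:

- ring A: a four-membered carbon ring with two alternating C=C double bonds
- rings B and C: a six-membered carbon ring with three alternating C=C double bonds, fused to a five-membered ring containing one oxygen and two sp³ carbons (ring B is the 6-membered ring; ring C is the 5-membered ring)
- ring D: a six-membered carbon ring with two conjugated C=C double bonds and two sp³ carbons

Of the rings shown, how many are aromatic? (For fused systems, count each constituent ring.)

1

Ring A has only sp² ring atoms; a planar conformation would have a fully conjugated π system of 4 electrons. But 4 = 4(1), which is 4n not 4n+2, so ring A is not aromatic (cyclobutadiene) — cyclobutadiene is antiaromatic and distorts to a rectangle.
Ring B has a continuous p-orbital overlap around the ring; 3 ring double bonds give 6 π electrons. 6 = 4(1)+2, so ring B is aromatic (benzene ring).
Ring C has two sp³ carbons, so it is not fully conjugated — not aromatic (oxolane ring).
Ring D has two sp³ carbons, so it is not fully conjugated — not aromatic (1,3-cyclohexadiene).
Aromatic: B. Total: 1.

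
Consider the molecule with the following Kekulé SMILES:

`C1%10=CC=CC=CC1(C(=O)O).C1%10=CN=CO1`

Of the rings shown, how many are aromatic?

1

The SMILES encodes a seven-membered carbon ring with three C=C double bonds and one sp³ carbon; a five-membered ring with an oxygen at position 1 and a nitrogen at position 3 (in a C=N bond), with two double bonds.
The 7-membered ring has one sp³ carbon, so it is not fully conjugated — not aromatic (cycloheptatriene).
The 5-membered ring with one oxygen and one =N– has a continuous p-orbital overlap around the ring; 2 ring double bonds (4 π electrons) plus a heteroatom lone pair (2) give 6 π electrons. 6 = 4(1)+2, so it is aromatic (oxazole).
1 of the 2 rings is aromatic. Total: 1.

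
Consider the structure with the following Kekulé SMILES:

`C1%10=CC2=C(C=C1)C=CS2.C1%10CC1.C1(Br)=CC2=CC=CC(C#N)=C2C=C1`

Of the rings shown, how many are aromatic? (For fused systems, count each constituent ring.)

4

The SMILES encodes a six-membered carbon ring with three alternating C=C double bonds, fused to a five-membered ring containing one sulfur and two C=C double bonds; a three-membered saturated carbon ring; two fused six-membered carbon rings, each with three alternating C=C double bonds.
The fused 6/5-membered bicyclic (with one sulfur) is a single π system with 9 sp² atoms and 10 π electrons from ring double bonds plus a heteroatom lone pair. 10 = 4(2)+2, so the system is aromatic and both rings count as aromatic (benzothiophene).
The 3-membered ring has only sp³ atoms, so it is not fully conjugated — not aromatic (cyclopropane).
The fused 6/6-membered bicyclic is a single π system with 10 sp² atoms and 10 π electrons from ring double bonds. 10 = 4(2)+2, so the system is aromatic and both rings count as aromatic (naphthalene).
4 of the 5 rings are aromatic. Total: 4.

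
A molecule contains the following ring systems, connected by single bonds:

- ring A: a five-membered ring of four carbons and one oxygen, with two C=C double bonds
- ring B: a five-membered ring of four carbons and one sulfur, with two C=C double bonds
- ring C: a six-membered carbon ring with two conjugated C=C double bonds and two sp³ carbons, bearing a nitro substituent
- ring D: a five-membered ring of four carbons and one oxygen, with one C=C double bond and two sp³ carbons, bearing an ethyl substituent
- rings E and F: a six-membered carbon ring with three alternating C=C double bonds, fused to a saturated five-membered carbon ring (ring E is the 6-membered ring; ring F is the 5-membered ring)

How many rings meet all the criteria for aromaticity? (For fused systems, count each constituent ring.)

3

Ring A has a continuous p-orbital overlap around the ring; 2 ring double bonds (4 π electrons) plus a heteroatom lone pair (2) give 6 π electrons. 6 = 4(1)+2, so ring A is aromatic (furan).
Ring B is fully conjugated (every ring atom contributes a p orbital); 2 ring double bonds (4 π electrons) plus a heteroatom lone pair (2) give 6 π electrons. 6 = 4(1)+2, so ring B is aromatic (thiophene).
Ring C has two sp³ carbons, so it is not fully conjugated — not aromatic (1,3-cyclohexadiene).
Ring D has two sp³ carbons, so it is not fully conjugated — not aromatic (2,3-dihydrofuran).
Ring E has a continuous p-orbital overlap around the ring; 3 ring double bonds give 6 π electrons. 6 = 4(1)+2, so ring E is aromatic (benzene ring).
Ring F has three sp³ carbons, so it is not fully conjugated — not aromatic (cyclopentane ring).
Aromatic: A, B, E. Total: 3.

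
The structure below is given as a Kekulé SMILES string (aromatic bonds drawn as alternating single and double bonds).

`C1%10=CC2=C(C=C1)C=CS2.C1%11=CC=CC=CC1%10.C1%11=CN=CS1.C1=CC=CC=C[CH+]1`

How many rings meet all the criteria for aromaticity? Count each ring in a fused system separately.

The SMILES encodes a six-membered carbon ring with three alternating C=C double bonds, fused to a five-membered ring containing one sulfur and two C=C double bonds; a seven-membered carbon ring with three C=C double bonds and one sp³ carbon; a five-membered ring with a sulfur at position 1 and a nitrogen at position 3 (in a C=N bond), with two double bonds; a seven-membered all-carbon ring bearing a positive charge on one carbon, with three C=C double bonds.
The fused 6/5-membered bicyclic (with one sulfur) is a single π system with 9 sp² atoms and 10 π electrons from ring double bonds plus a heteroatom lone pair. 10 = 4(2)+2, so the system is aromatic and both rings count as aromatic (benzothiophene).
The 7-membered ring has one sp³ carbon, so it is not fully conjugated — not aromatic (cycloheptatriene).
The 5-membered ring with one sulfur and one =N– is planar and fully conjugated; 2 ring double bonds (4 π electrons) plus a heteroatom lone pair (2) give 6 π electrons. That satisfies 4n+2 with n=1, so it is aromatic (thiazole).
The second 7-membered ring is planar and fully conjugated; 3 ring double bonds (6 π electrons) plus the carbocation's empty p orbital (0, but keeps the ring conjugated) give 6 π electrons. That satisfies 4n+2 with n=1, so it is aromatic (tropylium cation).
4 of the 5 rings are aromatic. Total: 4.

4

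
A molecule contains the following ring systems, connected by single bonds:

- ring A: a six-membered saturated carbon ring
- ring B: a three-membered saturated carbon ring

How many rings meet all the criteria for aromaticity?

0

Ring A has only sp³ atoms, so it is not fully conjugated — not aromatic (cyclohexane).
Ring B has only sp³ atoms, so it is not fully conjugated — not aromatic (cyclopropane).
No ring is aromatic. Total: 0.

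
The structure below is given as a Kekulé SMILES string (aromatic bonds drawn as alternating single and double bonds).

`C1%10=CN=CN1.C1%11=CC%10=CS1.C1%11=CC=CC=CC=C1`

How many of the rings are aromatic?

2

The SMILES encodes a five-membered ring with nitrogens at positions 1 and 3 (one bearing H, one in a C=N bond) and two double bonds; a five-membered ring of four carbons and one sulfur, with two C=C double bonds; an eight-membered carbon ring with four alternating C=C double bonds.
The 5-membered ring with two nitrogens (one N–H, one =N–) is planar and fully conjugated; 2 ring double bonds (4 π electrons) plus a heteroatom lone pair (2) give 6 π electrons. Since 6 = 4n+2 (n=1), it is aromatic (imidazole).
The 5-membered ring with one sulfur is fully conjugated (every ring atom contributes a p orbital); 2 ring double bonds (4 π electrons) plus a heteroatom lone pair (2) give 6 π electrons. 6 = 4(1)+2, so it is aromatic (thiophene).
The 8-membered ring has only sp² ring atoms; a planar conformation would have a fully conjugated π system of 8 electrons. But 8 = 4(2), which is 4n not 4n+2, so it is not aromatic (cyclooctatetraene) — cyclooctatetraene distorts into a non-planar tub to avoid antiaromaticity.
2 of the 3 rings are aromatic. Total: 2.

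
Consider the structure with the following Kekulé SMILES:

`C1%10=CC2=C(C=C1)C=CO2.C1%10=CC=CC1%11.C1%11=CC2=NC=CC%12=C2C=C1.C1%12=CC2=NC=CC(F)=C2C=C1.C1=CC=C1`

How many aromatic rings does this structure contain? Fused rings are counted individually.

6

The SMILES encodes a six-membered carbon ring with three alternating C=C double bonds, fused to a five-membered ring containing one oxygen and two C=C double bonds; a five-membered carbon ring with two conjugated C=C double bonds and one sp³ carbon; two fused six-membered rings, each with three alternating double bonds; one ring is all carbon and the other has one ring nitrogen; two fused six-membered rings, each with three alternating double bonds; one ring is all carbon and the other has one ring nitrogen; a four-membered carbon ring with two alternating C=C double bonds.
The fused 6/5-membered bicyclic (with one oxygen) is a single π system with 9 sp² atoms and 10 π electrons from ring double bonds plus a heteroatom lone pair. 10 = 4(2)+2, so the system is aromatic and both rings count as aromatic (benzofuran).
The 5-membered ring has one sp³ carbon, so it is not fully conjugated — not aromatic (cyclopentadiene).
The fused 6/6-membered bicyclic (with one nitrogen) is a single π system with 10 sp² atoms and 10 π electrons from ring double bonds. 10 = 4(2)+2, so the system is aromatic and both rings count as aromatic (quinoline).
The fused 6/6-membered bicyclic (with one nitrogen) is a single π system with 10 sp² atoms and 10 π electrons from ring double bonds. 10 = 4(2)+2, so the system is aromatic and both rings count as aromatic (quinoline).
The 4-membered ring has only sp² ring atoms; a planar conformation would have a fully conjugated π system of 4 electrons. But 4 = 4(1), which is 4n not 4n+2, so it is not aromatic (cyclobutadiene) — cyclobutadiene is antiaromatic and distorts to a rectangle.
6 of the 8 rings are aromatic. Total: 6.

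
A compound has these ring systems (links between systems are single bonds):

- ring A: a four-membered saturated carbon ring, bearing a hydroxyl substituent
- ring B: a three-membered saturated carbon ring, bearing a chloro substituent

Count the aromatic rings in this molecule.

0

Ring A has only sp³ atoms, so it is not fully conjugated — not aromatic (cyclobutane).
Ring B has only sp³ atoms, so it is not fully conjugated — not aromatic (cyclopropane).
No ring is aromatic. Total: 0.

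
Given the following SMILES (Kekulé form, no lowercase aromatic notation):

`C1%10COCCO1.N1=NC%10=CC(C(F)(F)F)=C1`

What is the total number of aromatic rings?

The SMILES encodes a six-membered saturated ring with oxygens at positions 1 and 4; a six-membered ring with two adjacent nitrogens and three alternating double bonds.
The 6-membered ring with two oxygens (1,4) has only sp³ atoms, so it is not fully conjugated — not aromatic (1,4-dioxane).
The 6-membered ring with two nitrogens (1,2) has a continuous p-orbital overlap around the ring; 3 ring double bonds give 6 π electrons. That satisfies 4n+2 with n=1, so it is aromatic (pyridazine).
1 of the 2 rings is aromatic. Total: 1.

1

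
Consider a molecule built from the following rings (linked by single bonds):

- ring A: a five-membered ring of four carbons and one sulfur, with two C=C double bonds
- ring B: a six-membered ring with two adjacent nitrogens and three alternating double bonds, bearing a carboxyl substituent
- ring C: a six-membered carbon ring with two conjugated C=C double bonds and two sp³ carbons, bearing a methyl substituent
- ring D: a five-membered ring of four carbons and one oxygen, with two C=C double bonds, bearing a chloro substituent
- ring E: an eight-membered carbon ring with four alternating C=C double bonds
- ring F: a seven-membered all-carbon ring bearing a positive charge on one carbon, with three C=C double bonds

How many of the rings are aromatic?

Ring A is fully conjugated (every ring atom contributes a p orbital); 2 ring double bonds (4 π electrons) plus a heteroatom lone pair (2) give 6 π electrons. That satisfies 4n+2 with n=1, so ring A is aromatic (thiophene).
Ring B is fully conjugated (every ring atom contributes a p orbital); 3 ring double bonds give 6 π electrons. Since 6 = 4n+2 (n=1), ring B is aromatic (pyridazine).
Ring C has two sp³ carbons, so it is not fully conjugated — not aromatic (1,3-cyclohexadiene).
Ring D is fully conjugated (every ring atom contributes a p orbital); 2 ring double bonds (4 π electrons) plus a heteroatom lone pair (2) give 6 π electrons. That satisfies 4n+2 with n=1, so ring D is aromatic (furan).
Ring E has only sp² ring atoms; a planar conformation would have a fully conjugated π system of 8 electrons. But 8 = 4(2), which is 4n not 4n+2, so ring E is not aromatic (cyclooctatetraene) — cyclooctatetraene distorts into a non-planar tub to avoid antiaromaticity.
Ring F is fully conjugated (every ring atom contributes a p orbital); 3 ring double bonds (6 π electrons) plus the carbocation's empty p orbital (0, but keeps the ring conjugated) give 6 π electrons. Since 6 = 4n+2 (n=1), ring F is aromatic (tropylium cation).
Aromatic: A, B, D, F. Total: 4.

4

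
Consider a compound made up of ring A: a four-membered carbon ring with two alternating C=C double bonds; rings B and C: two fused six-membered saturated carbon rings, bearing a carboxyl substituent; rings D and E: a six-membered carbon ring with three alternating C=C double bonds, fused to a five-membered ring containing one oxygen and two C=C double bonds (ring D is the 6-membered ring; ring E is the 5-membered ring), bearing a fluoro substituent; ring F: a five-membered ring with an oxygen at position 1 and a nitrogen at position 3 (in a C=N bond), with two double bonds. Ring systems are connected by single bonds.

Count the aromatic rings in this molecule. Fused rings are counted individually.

Ring A has only sp² ring atoms; a planar conformation would have a fully conjugated π system of 4 electrons. But 4 = 4(1), which is 4n not 4n+2, so ring A is not aromatic (cyclobutadiene) — cyclobutadiene is antiaromatic and distorts to a rectangle.
Ring B has only sp³ atoms, so it is not fully conjugated — not aromatic (cyclohexane ring).
Ring C has only sp³ atoms, so it is not fully conjugated — not aromatic (cyclohexane ring).
Rings D and E form a fused bicyclic system (with one oxygen) with 9 sp² atoms and 10 π electrons from ring double bonds plus a heteroatom lone pair. 10 = 4(2)+2, so the system is aromatic and both rings count as aromatic (benzofuran).
Ring F is fully conjugated (every ring atom contributes a p orbital); 2 ring double bonds (4 π electrons) plus a heteroatom lone pair (2) give 6 π electrons. That satisfies 4n+2 with n=1, so ring F is aromatic (oxazole).
Aromatic: D, E, F. Total: 3.

3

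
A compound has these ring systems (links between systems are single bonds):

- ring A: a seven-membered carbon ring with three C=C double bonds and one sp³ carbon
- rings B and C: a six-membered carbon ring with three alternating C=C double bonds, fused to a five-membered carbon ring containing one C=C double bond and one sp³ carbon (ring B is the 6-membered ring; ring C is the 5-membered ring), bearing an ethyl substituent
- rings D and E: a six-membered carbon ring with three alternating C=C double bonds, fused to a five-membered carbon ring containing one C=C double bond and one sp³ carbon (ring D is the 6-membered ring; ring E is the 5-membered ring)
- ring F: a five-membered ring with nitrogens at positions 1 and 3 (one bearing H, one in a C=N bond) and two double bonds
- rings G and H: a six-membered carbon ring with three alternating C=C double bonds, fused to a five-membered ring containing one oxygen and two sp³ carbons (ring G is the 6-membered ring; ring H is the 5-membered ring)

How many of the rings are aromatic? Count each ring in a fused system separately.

Ring A has one sp³ carbon, so it is not fully conjugated — not aromatic (cycloheptatriene).
Ring B is planar and fully conjugated; 3 ring double bonds give 6 π electrons. That satisfies 4n+2 with n=1, so ring B is aromatic (benzene ring).
Ring C has one sp³ carbon, so it is not fully conjugated — not aromatic (cyclopentene ring).
Ring D has a continuous p-orbital overlap around the ring; 3 ring double bonds give 6 π electrons. Since 6 = 4n+2 (n=1), ring D is aromatic (benzene ring).
Ring E has one sp³ carbon, so it is not fully conjugated — not aromatic (cyclopentene ring).
Ring F has a continuous p-orbital overlap around the ring; 2 ring double bonds (4 π electrons) plus a heteroatom lone pair (2) give 6 π electrons. 6 = 4(1)+2, so ring F is aromatic (imidazole).
Ring G is planar and fully conjugated; 3 ring double bonds give 6 π electrons. Since 6 = 4n+2 (n=1), ring G is aromatic (benzene ring).
Ring H has two sp³ carbons, so it is not fully conjugated — not aromatic (oxolane ring).
Aromatic: B, D, F, G. Total: 4.

4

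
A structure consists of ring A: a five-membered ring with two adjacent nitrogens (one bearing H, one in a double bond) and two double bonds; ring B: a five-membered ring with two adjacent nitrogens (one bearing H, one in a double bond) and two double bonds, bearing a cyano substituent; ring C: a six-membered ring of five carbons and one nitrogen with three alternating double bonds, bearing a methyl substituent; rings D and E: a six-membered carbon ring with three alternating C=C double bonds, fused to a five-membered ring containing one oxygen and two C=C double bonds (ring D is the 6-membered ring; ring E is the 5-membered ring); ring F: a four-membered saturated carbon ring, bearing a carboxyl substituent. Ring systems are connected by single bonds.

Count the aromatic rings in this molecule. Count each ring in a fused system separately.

5

Ring A is fully conjugated (every ring atom contributes a p orbital); 2 ring double bonds (4 π electrons) plus a heteroatom lone pair (2) give 6 π electrons. 6 = 4(1)+2, so ring A is aromatic (pyrazole).
Ring B is planar and fully conjugated; 2 ring double bonds (4 π electrons) plus a heteroatom lone pair (2) give 6 π electrons. That satisfies 4n+2 with n=1, so ring B is aromatic (pyrazole).
Ring C has a continuous p-orbital overlap around the ring; 3 ring double bonds give 6 π electrons. That satisfies 4n+2 with n=1, so ring C is aromatic (pyridine).
Rings D and E form a fused bicyclic system (with one oxygen) with 9 sp² atoms and 10 π electrons from ring double bonds plus a heteroatom lone pair. 10 = 4(2)+2, so the system is aromatic and both rings count as aromatic (benzofuran).
Ring F has only sp³ atoms, so it is not fully conjugated — not aromatic (cyclobutane).
Aromatic: A, B, C, D, E. Total: 5.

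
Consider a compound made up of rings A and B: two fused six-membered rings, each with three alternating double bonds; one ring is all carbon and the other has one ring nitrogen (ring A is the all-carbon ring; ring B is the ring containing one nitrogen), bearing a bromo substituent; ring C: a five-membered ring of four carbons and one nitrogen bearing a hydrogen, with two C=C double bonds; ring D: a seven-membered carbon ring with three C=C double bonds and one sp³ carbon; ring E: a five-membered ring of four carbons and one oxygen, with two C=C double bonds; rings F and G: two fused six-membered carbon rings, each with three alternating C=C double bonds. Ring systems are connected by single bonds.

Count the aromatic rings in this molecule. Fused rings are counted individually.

Rings A and B form a fused bicyclic system (with one nitrogen) with 10 sp² atoms and 10 π electrons from ring double bonds. 10 = 4(2)+2, so the system is aromatic and both rings count as aromatic (quinoline).
Ring C is planar and fully conjugated; 2 ring double bonds (4 π electrons) plus a heteroatom lone pair (2) give 6 π electrons. Since 6 = 4n+2 (n=1), ring C is aromatic (pyrrole).
Ring D has one sp³ carbon, so it is not fully conjugated — not aromatic (cycloheptatriene).
Ring E is fully conjugated (every ring atom contributes a p orbital); 2 ring double bonds (4 π electrons) plus a heteroatom lone pair (2) give 6 π electrons. That satisfies 4n+2 with n=1, so ring E is aromatic (furan).
Rings F and G form a fused bicyclic system with 10 sp² atoms and 10 π electrons from ring double bonds. 10 = 4(2)+2, so the system is aromatic and both rings count as aromatic (naphthalene).
Aromatic: A, B, C, E, F, G. Total: 6.

6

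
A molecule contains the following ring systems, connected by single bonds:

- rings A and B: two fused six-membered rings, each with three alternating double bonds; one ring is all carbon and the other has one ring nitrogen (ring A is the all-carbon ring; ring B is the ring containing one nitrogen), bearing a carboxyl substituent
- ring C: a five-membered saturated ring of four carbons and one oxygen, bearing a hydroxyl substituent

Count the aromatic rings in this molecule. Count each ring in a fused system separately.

2

Rings A and B form a fused bicyclic system (with one nitrogen) with 10 sp² atoms and 10 π electrons from ring double bonds. 10 = 4(2)+2, so the system is aromatic and both rings count as aromatic (quinoline).
Ring C has only sp³ atoms, so it is not fully conjugated — not aromatic (tetrahydrofuran).
Aromatic: A, B. Total: 2.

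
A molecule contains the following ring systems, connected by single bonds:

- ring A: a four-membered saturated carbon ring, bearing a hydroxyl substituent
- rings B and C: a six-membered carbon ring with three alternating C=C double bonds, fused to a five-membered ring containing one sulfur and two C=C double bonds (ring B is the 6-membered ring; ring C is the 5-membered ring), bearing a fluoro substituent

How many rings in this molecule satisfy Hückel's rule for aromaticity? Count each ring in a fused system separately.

2

Ring A has only sp³ atoms, so it is not fully conjugated — not aromatic (cyclobutane).
Rings B and C form a fused bicyclic system (with one sulfur) with 9 sp² atoms and 10 π electrons from ring double bonds plus a heteroatom lone pair. 10 = 4(2)+2, so the system is aromatic and both rings count as aromatic (benzothiophene).
Aromatic: B, C. Total: 2.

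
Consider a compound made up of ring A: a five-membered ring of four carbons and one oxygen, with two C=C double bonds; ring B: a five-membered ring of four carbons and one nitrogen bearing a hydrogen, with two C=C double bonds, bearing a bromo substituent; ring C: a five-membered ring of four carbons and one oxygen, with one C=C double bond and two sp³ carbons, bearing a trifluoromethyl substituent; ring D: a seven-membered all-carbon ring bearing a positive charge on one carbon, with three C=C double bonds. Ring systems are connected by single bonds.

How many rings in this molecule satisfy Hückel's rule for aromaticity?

3

Ring A has a continuous p-orbital overlap around the ring; 2 ring double bonds (4 π electrons) plus a heteroatom lone pair (2) give 6 π electrons. 6 = 4(1)+2, so ring A is aromatic (furan).
Ring B is fully conjugated (every ring atom contributes a p orbital); 2 ring double bonds (4 π electrons) plus a heteroatom lone pair (2) give 6 π electrons. 6 = 4(1)+2, so ring B is aromatic (pyrrole).
Ring C has two sp³ carbons, so it is not fully conjugated — not aromatic (2,3-dihydrofuran).
Ring D is fully conjugated (every ring atom contributes a p orbital); 3 ring double bonds (6 π electrons) plus the carbocation's empty p orbital (0, but keeps the ring conjugated) give 6 π electrons. That satisfies 4n+2 with n=1, so ring D is aromatic (tropylium cation).
Aromatic: A, B, D. Total: 3.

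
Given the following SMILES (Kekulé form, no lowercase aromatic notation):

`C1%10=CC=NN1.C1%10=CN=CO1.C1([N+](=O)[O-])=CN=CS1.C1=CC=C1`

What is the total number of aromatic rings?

The SMILES encodes a five-membered ring with two adjacent nitrogens (one bearing H, one in a double bond) and two double bonds; a five-membered ring with an oxygen at position 1 and a nitrogen at position 3 (in a C=N bond), with two double bonds; a five-membered ring with a sulfur at position 1 and a nitrogen at position 3 (in a C=N bond), with two double bonds; a four-membered carbon ring with two alternating C=C double bonds.
The 5-membered ring with two adjacent nitrogens (one N–H, one =N–) has a continuous p-orbital overlap around the ring; 2 ring double bonds (4 π electrons) plus a heteroatom lone pair (2) give 6 π electrons. That satisfies 4n+2 with n=1, so it is aromatic (pyrazole).
The 5-membered ring with one oxygen and one =N– has a continuous p-orbital overlap around the ring; 2 ring double bonds (4 π electrons) plus a heteroatom lone pair (2) give 6 π electrons. That satisfies 4n+2 with n=1, so it is aromatic (oxazole).
The 5-membered ring with one sulfur and one =N– is planar and fully conjugated; 2 ring double bonds (4 π electrons) plus a heteroatom lone pair (2) give 6 π electrons. 6 = 4(1)+2, so it is aromatic (thiazole).
The 4-membered ring has only sp² ring atoms; a planar conformation would have a fully conjugated π system of 4 electrons. But 4 = 4(1), which is 4n not 4n+2, so it is not aromatic (cyclobutadiene) — cyclobutadiene is antiaromatic and distorts to a rectangle.
3 of the 4 rings are aromatic. Total: 3.

3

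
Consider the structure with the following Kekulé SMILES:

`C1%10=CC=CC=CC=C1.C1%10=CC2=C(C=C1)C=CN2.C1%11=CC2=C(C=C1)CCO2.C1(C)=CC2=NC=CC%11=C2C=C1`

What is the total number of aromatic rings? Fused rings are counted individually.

5

The SMILES encodes an eight-membered carbon ring with four alternating C=C double bonds; a six-membered carbon ring with three alternating C=C double bonds, fused to a five-membered ring containing one N–H nitrogen and two C=C double bonds; a six-membered carbon ring with three alternating C=C double bonds, fused to a five-membered ring containing one oxygen and two sp³ carbons; two fused six-membered rings, each with three alternating double bonds; one ring is all carbon and the other has one ring nitrogen.
The 8-membered ring has only sp² ring atoms; a planar conformation would have a fully conjugated π system of 8 electrons. But 8 = 4(2), which is 4n not 4n+2, so it is not aromatic (cyclooctatetraene) — cyclooctatetraene distorts into a non-planar tub to avoid antiaromaticity.
The fused 6/5-membered bicyclic (with one N–H) is a single π system with 9 sp² atoms and 10 π electrons from ring double bonds plus a heteroatom lone pair. 10 = 4(2)+2, so the system is aromatic and both rings count as aromatic (indole).
The 6-membered ring is planar and fully conjugated; 3 ring double bonds give 6 π electrons. That satisfies 4n+2 with n=1, so it is aromatic (benzene ring).
The 5-membered ring with one oxygen has two sp³ carbons, so it is not fully conjugated — not aromatic (oxolane ring).
The fused 6/6-membered bicyclic (with one nitrogen) is a single π system with 10 sp² atoms and 10 π electrons from ring double bonds. 10 = 4(2)+2, so the system is aromatic and both rings count as aromatic (quinoline).
5 of the 7 rings are aromatic. Total: 5.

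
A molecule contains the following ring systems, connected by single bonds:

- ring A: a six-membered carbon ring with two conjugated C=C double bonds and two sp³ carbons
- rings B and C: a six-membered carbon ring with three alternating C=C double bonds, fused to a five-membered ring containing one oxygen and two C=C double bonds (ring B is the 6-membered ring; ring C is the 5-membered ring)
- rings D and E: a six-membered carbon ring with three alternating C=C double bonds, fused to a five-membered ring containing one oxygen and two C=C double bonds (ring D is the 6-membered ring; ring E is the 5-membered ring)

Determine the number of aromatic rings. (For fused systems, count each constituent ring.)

Ring A has two sp³ carbons, so it is not fully conjugated — not aromatic (1,3-cyclohexadiene).
Rings B and C form a fused bicyclic system (with one oxygen) with 9 sp² atoms and 10 π electrons from ring double bonds plus a heteroatom lone pair. 10 = 4(2)+2, so the system is aromatic and both rings count as aromatic (benzofuran).
Rings D and E form a fused bicyclic system (with one oxygen) with 9 sp² atoms and 10 π electrons from ring double bonds plus a heteroatom lone pair. 10 = 4(2)+2, so the system is aromatic and both rings count as aromatic (benzofuran).
Aromatic: B, C, D, E. Total: 4.

4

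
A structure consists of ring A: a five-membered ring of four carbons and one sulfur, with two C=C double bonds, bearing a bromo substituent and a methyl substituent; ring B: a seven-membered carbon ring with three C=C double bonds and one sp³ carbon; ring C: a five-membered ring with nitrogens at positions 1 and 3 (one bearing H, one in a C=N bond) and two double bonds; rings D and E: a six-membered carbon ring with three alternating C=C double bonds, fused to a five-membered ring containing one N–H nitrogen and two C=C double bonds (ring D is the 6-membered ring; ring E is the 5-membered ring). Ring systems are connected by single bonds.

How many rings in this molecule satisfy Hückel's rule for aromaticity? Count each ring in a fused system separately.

4

Ring A is fully conjugated (every ring atom contributes a p orbital); 2 ring double bonds (4 π electrons) plus a heteroatom lone pair (2) give 6 π electrons. 6 = 4(1)+2, so ring A is aromatic (thiophene).
Ring B has one sp³ carbon, so it is not fully conjugated — not aromatic (cycloheptatriene).
Ring C is planar and fully conjugated; 2 ring double bonds (4 π electrons) plus a heteroatom lone pair (2) give 6 π electrons. That satisfies 4n+2 with n=1, so ring C is aromatic (imidazole).
Rings D and E form a fused bicyclic system (with one N–H) with 9 sp² atoms and 10 π electrons from ring double bonds plus a heteroatom lone pair. 10 = 4(2)+2, so the system is aromatic and both rings count as aromatic (indole).
Aromatic: A, C, D, E. Total: 4.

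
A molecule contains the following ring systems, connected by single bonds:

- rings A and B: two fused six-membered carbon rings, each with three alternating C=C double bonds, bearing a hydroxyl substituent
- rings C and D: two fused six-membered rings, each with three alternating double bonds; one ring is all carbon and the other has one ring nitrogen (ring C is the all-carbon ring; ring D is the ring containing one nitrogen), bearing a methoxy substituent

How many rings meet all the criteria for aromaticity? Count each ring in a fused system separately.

Rings A and B form a fused bicyclic system with 10 sp² atoms and 10 π electrons from ring double bonds. 10 = 4(2)+2, so the system is aromatic and both rings count as aromatic (naphthalene).
Rings C and D form a fused bicyclic system (with one nitrogen) with 10 sp² atoms and 10 π electrons from ring double bonds. 10 = 4(2)+2, so the system is aromatic and both rings count as aromatic (quinoline).
Aromatic: A, B, C, D. Total: 4.

4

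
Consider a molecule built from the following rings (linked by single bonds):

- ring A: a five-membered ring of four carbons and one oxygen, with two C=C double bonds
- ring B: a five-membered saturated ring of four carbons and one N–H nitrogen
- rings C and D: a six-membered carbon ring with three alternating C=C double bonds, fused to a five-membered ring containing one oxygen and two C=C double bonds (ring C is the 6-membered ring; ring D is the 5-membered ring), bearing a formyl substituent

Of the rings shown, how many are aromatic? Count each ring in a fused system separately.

3

Ring A is fully conjugated (every ring atom contributes a p orbital); 2 ring double bonds (4 π electrons) plus a heteroatom lone pair (2) give 6 π electrons. 6 = 4(1)+2, so ring A is aromatic (furan).
Ring B has only sp³ atoms, so it is not fully conjugated — not aromatic (pyrrolidine).
Rings C and D form a fused bicyclic system (with one oxygen) with 9 sp² atoms and 10 π electrons from ring double bonds plus a heteroatom lone pair. 10 = 4(2)+2, so the system is aromatic and both rings count as aromatic (benzofuran).
Aromatic: A, C, D. Total: 3.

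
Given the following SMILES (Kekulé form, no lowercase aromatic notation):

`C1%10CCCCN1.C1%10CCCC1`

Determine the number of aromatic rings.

0

The SMILES encodes a six-membered saturated ring of five carbons and one N–H nitrogen; a five-membered saturated carbon ring.
The 6-membered ring with one N–H has only sp³ atoms, so it is not fully conjugated — not aromatic (piperidine).
The 5-membered ring has only sp³ atoms, so it is not fully conjugated — not aromatic (cyclopentane).
None of the rings are aromatic. Total: 0.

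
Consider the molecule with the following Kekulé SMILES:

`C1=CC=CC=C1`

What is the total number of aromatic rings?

The SMILES encodes a six-membered carbon ring with three alternating C=C double bonds.
The 6-membered ring has a continuous p-orbital overlap around the ring; 3 ring double bonds give 6 π electrons. That satisfies 4n+2 with n=1, so it is aromatic (benzene).

1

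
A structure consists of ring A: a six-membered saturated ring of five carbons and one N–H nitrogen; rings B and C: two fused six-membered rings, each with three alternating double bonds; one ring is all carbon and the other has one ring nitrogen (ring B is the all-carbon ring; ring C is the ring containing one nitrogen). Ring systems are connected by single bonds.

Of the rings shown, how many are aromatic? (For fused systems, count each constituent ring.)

2

Ring A has only sp³ atoms, so it is not fully conjugated — not aromatic (piperidine).
Rings B and C form a fused bicyclic system (with one nitrogen) with 10 sp² atoms and 10 π electrons from ring double bonds. 10 = 4(2)+2, so the system is aromatic and both rings count as aromatic (quinoline).
Aromatic: B, C. Total: 2.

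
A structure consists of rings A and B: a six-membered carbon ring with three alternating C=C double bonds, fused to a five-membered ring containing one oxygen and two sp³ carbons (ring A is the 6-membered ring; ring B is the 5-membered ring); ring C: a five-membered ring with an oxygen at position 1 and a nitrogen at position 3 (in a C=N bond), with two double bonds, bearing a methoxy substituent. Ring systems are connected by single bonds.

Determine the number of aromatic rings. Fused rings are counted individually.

Ring A has a continuous p-orbital overlap around the ring; 3 ring double bonds give 6 π electrons. 6 = 4(1)+2, so ring A is aromatic (benzene ring).
Ring B has two sp³ carbons, so it is not fully conjugated — not aromatic (oxolane ring).
Ring C is planar and fully conjugated; 2 ring double bonds (4 π electrons) plus a heteroatom lone pair (2) give 6 π electrons. Since 6 = 4n+2 (n=1), ring C is aromatic (oxazole).
Aromatic: A, C. Total: 2.

2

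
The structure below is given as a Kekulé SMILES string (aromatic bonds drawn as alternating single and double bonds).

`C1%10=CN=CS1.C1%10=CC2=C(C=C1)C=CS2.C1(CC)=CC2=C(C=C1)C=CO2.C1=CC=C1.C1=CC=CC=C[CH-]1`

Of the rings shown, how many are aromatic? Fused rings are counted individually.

The SMILES encodes a five-membered ring with a sulfur at position 1 and a nitrogen at position 3 (in a C=N bond), with two double bonds; a six-membered carbon ring with three alternating C=C double bonds, fused to a five-membered ring containing one sulfur and two C=C double bonds; a six-membered carbon ring with three alternating C=C double bonds, fused to a five-membered ring containing one oxygen and two C=C double bonds; a four-membered carbon ring with two alternating C=C double bonds; a seven-membered all-carbon ring bearing a negative charge on one carbon, with three C=C double bonds.
The 5-membered ring with one sulfur and one =N– is fully conjugated (every ring atom contributes a p orbital); 2 ring double bonds (4 π electrons) plus a heteroatom lone pair (2) give 6 π electrons. Since 6 = 4n+2 (n=1), it is aromatic (thiazole).
The fused 6/5-membered bicyclic (with one sulfur) is a single π system with 9 sp² atoms and 10 π electrons from ring double bonds plus a heteroatom lone pair. 10 = 4(2)+2, so the system is aromatic and both rings count as aromatic (benzothiophene).
The fused 6/5-membered bicyclic (with one oxygen) is a single π system with 9 sp² atoms and 10 π electrons from ring double bonds plus a heteroatom lone pair. 10 = 4(2)+2, so the system is aromatic and both rings count as aromatic (benzofuran).
The 4-membered ring has only sp² ring atoms; a planar conformation would have a fully conjugated π system of 4 electrons. But 4 = 4(1), which is 4n not 4n+2, so it is not aromatic (cyclobutadiene) — cyclobutadiene is antiaromatic and distorts to a rectangle.
The 7-membered ring has only sp² ring atoms; a planar conformation would have a fully conjugated π system of 8 electrons. But 8 = 4(2), which is 4n not 4n+2, so it is not aromatic (cycloheptatrienyl anion).
5 of the 7 rings are aromatic. Total: 5.

5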